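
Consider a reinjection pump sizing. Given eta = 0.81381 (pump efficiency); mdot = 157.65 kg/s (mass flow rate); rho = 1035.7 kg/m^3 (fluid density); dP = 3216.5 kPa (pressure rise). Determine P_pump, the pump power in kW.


P_pump = mdot * dP / (rho * eta)
P_pump = 157.65 * 3216.5 / (1035.7 * 0.81381)
P_pump = 601.62 kW


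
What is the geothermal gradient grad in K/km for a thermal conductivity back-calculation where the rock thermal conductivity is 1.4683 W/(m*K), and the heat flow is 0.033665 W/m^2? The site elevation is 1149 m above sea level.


grad = q / k * 1000
grad = 0.033665 / 1.4683 * 1000
grad = 22.92788 deg C/km
Convert: 22.92788 deg C/km * 1.0 = 22.928 K/km
grad = 22.928 K/km


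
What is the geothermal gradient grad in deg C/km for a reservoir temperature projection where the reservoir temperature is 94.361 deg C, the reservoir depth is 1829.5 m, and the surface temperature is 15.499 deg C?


grad = (T_res - T_surf) / d * 1000
grad = (94.361 - 15.499) / 1829.5 * 1000
grad = 43.106 deg C/km


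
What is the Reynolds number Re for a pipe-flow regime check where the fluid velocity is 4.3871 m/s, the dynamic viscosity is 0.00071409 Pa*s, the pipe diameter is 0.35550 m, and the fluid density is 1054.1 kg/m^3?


Re = rho * vel * D / mu
Re = 1054.1 * 4.3871 * 0.35550 / 0.00071409
Re = 2.3022e+06


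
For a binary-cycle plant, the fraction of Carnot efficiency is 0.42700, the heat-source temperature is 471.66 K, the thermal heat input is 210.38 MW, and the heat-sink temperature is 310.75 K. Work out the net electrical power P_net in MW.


Step 1: eta = (1 - Tc/Th)*f = (1 - 310.75/471.66)*0.427 = 0.1456739
Step 2: P_net = eta * Q_in = 0.1456739 * 210.38 = 30.647 MW
P_net = 30.647 MW


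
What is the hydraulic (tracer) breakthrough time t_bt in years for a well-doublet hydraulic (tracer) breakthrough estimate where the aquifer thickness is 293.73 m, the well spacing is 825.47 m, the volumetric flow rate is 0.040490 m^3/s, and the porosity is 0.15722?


t_bt = pi * hr * phi * L^2 / (3 * Qv) / (365.25*86400)
t_bt = pi * 293.73 * 0.15722 * 825.47^2 / (3 * 0.040490) / (365.25*86400)
t_bt = 25.789 years


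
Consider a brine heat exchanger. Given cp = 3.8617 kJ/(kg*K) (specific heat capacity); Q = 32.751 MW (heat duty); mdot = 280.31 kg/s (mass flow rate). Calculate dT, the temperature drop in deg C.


dT = Q * 1000 / (mdot * cp)
dT = 32.751 * 1000 / (280.31 * 3.8617)
dT = 30.25572 K
Convert (temperature difference, 1 K = 1 deg C): 30.25572 K = 30.25572 deg C
dT = 30.256 deg C


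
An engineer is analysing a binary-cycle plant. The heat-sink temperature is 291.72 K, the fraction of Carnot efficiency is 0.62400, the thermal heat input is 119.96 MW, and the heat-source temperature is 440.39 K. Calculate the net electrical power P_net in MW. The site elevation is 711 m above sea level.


Step 1: eta = (1 - Tc/Th)*f = (1 - 291.72/440.39)*0.624 = 0.2106544
Step 2: P_net = eta * Q_in = 0.2106544 * 119.96 = 25.270 MW
P_net = 25.270 MW


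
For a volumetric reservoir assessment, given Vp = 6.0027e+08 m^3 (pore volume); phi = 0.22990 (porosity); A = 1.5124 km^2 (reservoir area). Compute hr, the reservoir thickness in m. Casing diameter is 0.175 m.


hr = Vp / (A * 1e6 * phi)
hr = 6.0027e+08 / (1.5124 * 1e6 * 0.22990)
hr = 1726.4 m


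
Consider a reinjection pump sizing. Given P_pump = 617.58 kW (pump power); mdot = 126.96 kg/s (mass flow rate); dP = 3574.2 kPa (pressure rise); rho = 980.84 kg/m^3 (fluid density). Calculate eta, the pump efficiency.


eta = mdot * dP / (rho * P_pump)
eta = 126.96 * 3574.2 / (980.84 * 617.58)
eta = 0.74913


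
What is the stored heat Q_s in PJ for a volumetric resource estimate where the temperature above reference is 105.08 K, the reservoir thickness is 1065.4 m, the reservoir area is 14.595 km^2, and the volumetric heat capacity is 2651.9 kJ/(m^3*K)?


Step 1: Vr = A*1e6*hr = 14.595*1e6*1065.4 = 1.554951e+10 m^3
Step 2: Q_s = Vr*rhoc*dT/1e12 = 1.554951e+10*2651.9*105.08/1e12 = 4333.1 PJ
Q_s = 4333.1 PJ


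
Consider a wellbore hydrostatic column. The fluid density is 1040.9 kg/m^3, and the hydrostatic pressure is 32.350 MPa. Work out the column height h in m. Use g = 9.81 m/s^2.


h = P * 1e6 / (g * rho)
h = 32.350 * 1e6 / (9.81 * 1040.9)
h = 3168.1 m


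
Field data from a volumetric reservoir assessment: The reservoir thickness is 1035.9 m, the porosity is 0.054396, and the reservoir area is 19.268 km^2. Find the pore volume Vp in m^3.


Vp = A * 1e6 * hr * phi
Vp = 19.268 * 1e6 * 1035.9 * 0.054396
Vp = 1.0857e+09 m^3


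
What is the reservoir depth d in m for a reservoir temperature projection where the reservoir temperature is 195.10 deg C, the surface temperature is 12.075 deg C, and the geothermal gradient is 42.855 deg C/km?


d = (T_res - T_surf) / grad * 1000
d = (195.10 - 12.075) / 42.855 * 1000
d = 4270.8 m


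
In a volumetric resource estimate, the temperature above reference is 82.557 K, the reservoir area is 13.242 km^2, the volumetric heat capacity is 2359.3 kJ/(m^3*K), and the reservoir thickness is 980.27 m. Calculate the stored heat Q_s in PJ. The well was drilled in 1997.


Step 1: Vr = A*1e6*hr = 13.242*1e6*980.27 = 1.298074e+10 m^3
Step 2: Q_s = Vr*rhoc*dT/1e12 = 1.298074e+10*2359.3*82.557/1e12 = 2528.3 PJ
Q_s = 2528.3 PJ


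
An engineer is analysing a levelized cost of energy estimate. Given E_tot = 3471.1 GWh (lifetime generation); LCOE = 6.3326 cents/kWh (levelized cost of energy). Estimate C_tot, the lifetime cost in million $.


C_tot = LCOE / 100 * E_tot
C_tot = 6.3326 / 100 * 3471.1
C_tot = 219.81 million $


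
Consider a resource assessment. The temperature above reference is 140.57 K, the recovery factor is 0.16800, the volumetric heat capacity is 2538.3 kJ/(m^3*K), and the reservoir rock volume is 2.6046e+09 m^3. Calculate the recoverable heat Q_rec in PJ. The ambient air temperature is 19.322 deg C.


Step 1: Q_s = Vr*rhoc*dT/1e12 = 2.6046e+09*2538.3*140.57/1e12 = 929.3443 PJ
Step 2: Q_rec = Q_s * RF = 929.3443 * 0.168 = 156.13 PJ
Q_rec = 156.13 PJ


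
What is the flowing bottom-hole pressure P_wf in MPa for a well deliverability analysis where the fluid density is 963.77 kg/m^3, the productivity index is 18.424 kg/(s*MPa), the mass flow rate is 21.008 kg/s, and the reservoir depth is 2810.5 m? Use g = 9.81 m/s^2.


Step 1: P_i = rho*g*h/1e6 = 963.77*9.81*2810.5/1e6 = 26.57211 MPa
Step 2: P_wf = P_i - mdot/PI = 26.57211 - 21.008/18.424 = 25.432 MPa
P_wf = 25.432 MPa


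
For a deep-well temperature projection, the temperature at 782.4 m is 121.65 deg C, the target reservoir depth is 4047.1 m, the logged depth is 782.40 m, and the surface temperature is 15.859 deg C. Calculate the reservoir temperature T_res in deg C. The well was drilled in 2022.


Step 1: grad = (T_d1 - T_surf)/d1 * 1000 = (121.65 - 15.859)/782.4 * 1000 = 135.2134 deg C/km
Step 2: T_res = T_surf + grad*d2/1000 = 15.859 + 135.2134*4047.1/1000 = 563.08 deg C
T_res = 563.08 deg C


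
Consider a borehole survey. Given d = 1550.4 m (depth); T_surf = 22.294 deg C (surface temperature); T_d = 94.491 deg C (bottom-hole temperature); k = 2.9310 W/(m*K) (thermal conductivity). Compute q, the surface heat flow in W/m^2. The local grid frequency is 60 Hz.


Step 1: grad = (T_d - T_surf)/d * 1000 = (94.491 - 22.294)/1550.4 * 1000 = 46.56669 deg C/km
Step 2: q = k * grad / 1000 = 2.931 * 46.56669 / 1000 = 0.13649 W/m^2
q = 0.13649 W/m^2


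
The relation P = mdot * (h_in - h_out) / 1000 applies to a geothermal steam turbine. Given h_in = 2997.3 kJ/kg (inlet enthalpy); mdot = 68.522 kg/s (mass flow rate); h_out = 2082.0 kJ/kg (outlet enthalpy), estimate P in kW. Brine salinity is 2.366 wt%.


P = mdot * (h_in - h_out) / 1000
P = 68.522 * (2997.3 - 2082.0) / 1000
P = 62.71819 MW
Convert: 62.71819 MW * 1000.0 = 62718 kW
P = 62718 kW


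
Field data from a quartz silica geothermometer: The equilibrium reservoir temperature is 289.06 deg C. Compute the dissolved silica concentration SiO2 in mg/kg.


SiO2 = 10^(5.19 - 1309/(T_eq + 273.15))
SiO2 = 10^(5.19 - 1309/(289.06 + 273.15))
SiO2 = 727.26 mg/kg


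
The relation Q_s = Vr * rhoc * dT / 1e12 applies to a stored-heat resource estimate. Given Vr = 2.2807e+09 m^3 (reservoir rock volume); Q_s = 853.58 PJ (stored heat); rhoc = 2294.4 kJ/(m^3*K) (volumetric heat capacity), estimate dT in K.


dT = Q_s * 1e12 / (Vr * rhoc)
dT = 853.58 * 1e12 / (2.2807e+09 * 2294.4)
dT = 163.12 K


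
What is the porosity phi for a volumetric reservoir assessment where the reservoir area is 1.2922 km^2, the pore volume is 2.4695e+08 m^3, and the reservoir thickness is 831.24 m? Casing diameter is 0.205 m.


phi = Vp / (A * 1e6 * hr)
phi = 2.4695e+08 / (1.2922 * 1e6 * 831.24)
phi = 0.22991


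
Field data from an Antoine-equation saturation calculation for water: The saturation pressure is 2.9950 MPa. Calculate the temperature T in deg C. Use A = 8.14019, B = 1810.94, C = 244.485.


T = B / (A - log10(P_sat * 760 / 0.101325)) - C
T = 1810.94 / (8.14019 - log10(2.9950 * 760 / 0.101325)) - 244.485
T = 233.50 deg C


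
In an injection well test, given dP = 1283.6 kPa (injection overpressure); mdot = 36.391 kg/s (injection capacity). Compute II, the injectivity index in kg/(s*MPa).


II = mdot * 1000 / dP
II = 36.391 * 1000 / 1283.6
II = 28.351 kg/(s*MPa)


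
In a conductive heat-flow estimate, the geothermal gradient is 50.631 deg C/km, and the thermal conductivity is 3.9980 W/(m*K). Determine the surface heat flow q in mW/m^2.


q = k * grad / 1000
q = 3.9980 * 50.631 / 1000
q = 0.2024227 W/m^2
Convert: 0.2024227 W/m^2 * 1000.0 = 202.42 mW/m^2
q = 202.42 mW/m^2


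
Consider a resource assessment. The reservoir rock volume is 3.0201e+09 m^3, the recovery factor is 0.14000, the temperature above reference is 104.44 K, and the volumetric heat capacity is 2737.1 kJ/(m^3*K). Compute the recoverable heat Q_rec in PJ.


Step 1: Q_s = Vr*rhoc*dT/1e12 = 3.0201e+09*2737.1*104.44/1e12 = 863.3340 PJ
Step 2: Q_rec = Q_s * RF = 863.3340 * 0.14 = 120.87 PJ
Q_rec = 120.87 PJ


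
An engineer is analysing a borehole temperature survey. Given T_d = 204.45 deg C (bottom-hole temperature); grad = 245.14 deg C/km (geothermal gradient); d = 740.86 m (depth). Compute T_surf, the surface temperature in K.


T_surf = T_d - grad * d / 1000
T_surf = 204.45 - 245.14 * 740.86 / 1000
T_surf = 22.83558 deg C
Convert to K: 22.83558 + 273.15 = 295.99 K
T_surf = 295.99 K


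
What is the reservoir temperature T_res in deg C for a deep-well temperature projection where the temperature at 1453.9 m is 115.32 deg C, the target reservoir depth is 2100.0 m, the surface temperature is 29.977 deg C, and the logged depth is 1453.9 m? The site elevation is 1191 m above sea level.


Step 1: grad = (T_d1 - T_surf)/d1 * 1000 = (115.32 - 29.977)/1453.9 * 1000 = 58.69936 deg C/km
Step 2: T_res = T_surf + grad*d2/1000 = 29.977 + 58.69936*2100.0/1000 = 153.25 deg C
T_res = 153.25 deg C


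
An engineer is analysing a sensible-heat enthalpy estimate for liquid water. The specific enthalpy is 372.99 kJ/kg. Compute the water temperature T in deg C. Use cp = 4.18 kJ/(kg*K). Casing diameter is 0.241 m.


T = h / cp
T = 372.99 / 4.18
T = 89.232 deg C


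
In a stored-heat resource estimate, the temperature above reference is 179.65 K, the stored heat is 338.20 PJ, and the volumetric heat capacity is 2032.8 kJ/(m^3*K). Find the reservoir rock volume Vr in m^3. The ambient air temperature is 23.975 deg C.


Vr = Q_s * 1e12 / (rhoc * dT)
Vr = 338.20 * 1e12 / (2032.8 * 179.65)
Vr = 9.2609e+08 m^3


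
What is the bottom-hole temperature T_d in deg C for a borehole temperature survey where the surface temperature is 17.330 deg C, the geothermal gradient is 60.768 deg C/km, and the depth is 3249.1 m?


T_d = T_surf + grad * d / 1000
T_d = 17.330 + 60.768 * 3249.1 / 1000
T_d = 214.77 deg C


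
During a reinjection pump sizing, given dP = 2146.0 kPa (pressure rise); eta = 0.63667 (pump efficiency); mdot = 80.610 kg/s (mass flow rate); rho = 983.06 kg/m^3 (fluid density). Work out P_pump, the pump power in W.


P_pump = mdot * dP / (rho * eta)
P_pump = 80.610 * 2146.0 / (983.06 * 0.63667)
P_pump = 276.3912 kW
Convert: 276.3912 kW * 1000.0 = 2.7639e+05 W
P_pump = 2.7639e+05 W


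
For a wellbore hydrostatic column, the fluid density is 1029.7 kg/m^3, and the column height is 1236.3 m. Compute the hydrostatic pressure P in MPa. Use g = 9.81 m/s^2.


P = rho * g * h / 1e6
P = 1029.7 * 9.81 * 1236.3 / 1e6
P = 12.488 MPa


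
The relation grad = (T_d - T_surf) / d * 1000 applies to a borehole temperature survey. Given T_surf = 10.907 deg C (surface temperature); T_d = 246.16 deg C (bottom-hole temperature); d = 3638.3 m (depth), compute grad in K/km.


grad = (T_d - T_surf) / d * 1000
grad = (246.16 - 10.907) / 3638.3 * 1000
grad = 64.66014 deg C/km
Convert: 64.66014 deg C/km * 1.0 = 64.660 K/km
grad = 64.660 K/km


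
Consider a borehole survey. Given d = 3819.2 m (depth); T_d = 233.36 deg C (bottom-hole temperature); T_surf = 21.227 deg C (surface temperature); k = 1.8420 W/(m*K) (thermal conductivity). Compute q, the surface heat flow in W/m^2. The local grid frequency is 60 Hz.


Step 1: grad = (T_d - T_surf)/d * 1000 = (233.36 - 21.227)/3819.2 * 1000 = 55.54383 deg C/km
Step 2: q = k * grad / 1000 = 1.842 * 55.54383 / 1000 = 0.10231 W/m^2
q = 0.10231 W/m^2


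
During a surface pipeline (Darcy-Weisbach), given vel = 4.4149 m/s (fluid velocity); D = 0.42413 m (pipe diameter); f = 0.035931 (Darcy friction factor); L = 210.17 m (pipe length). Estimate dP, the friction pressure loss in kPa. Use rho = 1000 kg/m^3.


dP = f * (L/D) * (rho*vel^2/2) / 1000
dP = 0.035931 * (210.17/0.42413) * (1000*4.4149^2/2) / 1000
dP = 173.52 kPa


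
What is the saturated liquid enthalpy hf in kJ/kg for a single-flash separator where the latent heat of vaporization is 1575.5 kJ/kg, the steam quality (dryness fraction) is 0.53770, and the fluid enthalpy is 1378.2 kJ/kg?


hf = h - x * hfg
hf = 1378.2 - 0.53770 * 1575.5
hf = 531.05 kJ/kg


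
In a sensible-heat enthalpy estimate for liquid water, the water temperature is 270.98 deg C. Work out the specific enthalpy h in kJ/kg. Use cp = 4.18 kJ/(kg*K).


h = cp * T
h = 4.18 * 270.98
h = 1132.7 kJ/kg


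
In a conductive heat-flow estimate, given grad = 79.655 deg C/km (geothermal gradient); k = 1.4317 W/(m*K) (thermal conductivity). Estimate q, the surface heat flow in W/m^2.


q = k * grad / 1000
q = 1.4317 * 79.655 / 1000
q = 0.11404 W/m^2


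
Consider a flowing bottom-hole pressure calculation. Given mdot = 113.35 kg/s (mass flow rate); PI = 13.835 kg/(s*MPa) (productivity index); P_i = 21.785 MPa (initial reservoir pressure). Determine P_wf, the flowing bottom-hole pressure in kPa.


P_wf = P_i - mdot / PI
P_wf = 21.785 - 113.35 / 13.835
P_wf = 13.59201 MPa
Convert: 13.59201 MPa * 1000.0 = 13592 kPa
P_wf = 13592 kPa


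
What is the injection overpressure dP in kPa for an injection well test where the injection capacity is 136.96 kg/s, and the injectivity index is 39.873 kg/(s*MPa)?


dP = mdot * 1000 / II
dP = 136.96 * 1000 / 39.873
dP = 3434.9 kPa


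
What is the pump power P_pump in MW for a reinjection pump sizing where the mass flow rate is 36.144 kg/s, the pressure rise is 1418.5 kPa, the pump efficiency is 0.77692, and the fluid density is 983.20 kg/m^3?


P_pump = mdot * dP / (rho * eta)
P_pump = 36.144 * 1418.5 / (983.20 * 0.77692)
P_pump = 67.11929 kW
Convert: 67.11929 kW * 0.001 = 0.067119 MW
P_pump = 0.067119 MW


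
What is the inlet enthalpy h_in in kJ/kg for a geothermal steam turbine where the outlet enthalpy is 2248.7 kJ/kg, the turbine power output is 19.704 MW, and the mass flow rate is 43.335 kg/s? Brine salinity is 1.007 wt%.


h_in = h_out + P * 1000 / mdot
h_in = 2248.7 + 19.704 * 1000 / 43.335
h_in = 2703.4 kJ/kg


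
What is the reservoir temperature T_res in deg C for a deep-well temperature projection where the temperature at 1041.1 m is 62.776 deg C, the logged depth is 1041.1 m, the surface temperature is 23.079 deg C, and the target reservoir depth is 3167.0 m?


Step 1: grad = (T_d1 - T_surf)/d1 * 1000 = (62.776 - 23.079)/1041.1 * 1000 = 38.12986 deg C/km
Step 2: T_res = T_surf + grad*d2/1000 = 23.079 + 38.12986*3167.0/1000 = 143.84 deg C
T_res = 143.84 deg C


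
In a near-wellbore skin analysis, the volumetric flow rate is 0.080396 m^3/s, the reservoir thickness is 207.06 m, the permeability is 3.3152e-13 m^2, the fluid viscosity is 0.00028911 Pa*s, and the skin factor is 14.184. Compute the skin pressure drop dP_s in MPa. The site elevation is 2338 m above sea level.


dP_s = S * q * mu / (2*pi*k*hr) / 1000
dP_s = 14.184 * 0.080396 * 0.00028911 / (2*pi*3.3152e-13*207.06) / 1000
dP_s = 764.3820 kPa
Convert: 764.3820 kPa * 0.001 = 0.76438 MPa
dP_s = 0.76438 MPa


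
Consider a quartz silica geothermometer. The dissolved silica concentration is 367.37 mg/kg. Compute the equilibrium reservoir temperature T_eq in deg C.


T_eq = 1309 / (5.19 - log10(SiO2)) - 273.15
T_eq = 1309 / (5.19 - log10(367.37)) - 273.15
T_eq = 225.54 deg C


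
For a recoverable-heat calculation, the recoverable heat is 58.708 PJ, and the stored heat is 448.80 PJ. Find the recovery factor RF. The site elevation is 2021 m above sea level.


RF = Q_rec / Q_s
RF = 58.708 / 448.80
RF = 0.13081


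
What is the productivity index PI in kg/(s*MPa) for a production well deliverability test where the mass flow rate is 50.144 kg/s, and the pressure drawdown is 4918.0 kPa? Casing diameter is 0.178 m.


PI = mdot * 1000 / dP
PI = 50.144 * 1000 / 4918.0
PI = 10.196 kg/(s*MPa)


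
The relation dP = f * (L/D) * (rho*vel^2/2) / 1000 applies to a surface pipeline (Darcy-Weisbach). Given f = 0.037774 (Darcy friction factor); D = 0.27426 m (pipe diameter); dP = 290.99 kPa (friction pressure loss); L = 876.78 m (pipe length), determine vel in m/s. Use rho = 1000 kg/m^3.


vel = sqrt(dP*1000*2*D / (f*L*rho))
vel = sqrt(290.99*1000*2*0.27426 / (0.037774*876.78*1000))
vel = 2.1953 m/s


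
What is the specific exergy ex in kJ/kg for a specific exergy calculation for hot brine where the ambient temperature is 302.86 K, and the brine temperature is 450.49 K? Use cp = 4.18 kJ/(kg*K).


ex = cp * ((T_b - T_0) - T_0 * ln(T_b/T_0))
ex = 4.18 * ((450.49 - 302.86) - 302.86 * ln(450.49/302.86))
ex = 114.43 kJ/kg


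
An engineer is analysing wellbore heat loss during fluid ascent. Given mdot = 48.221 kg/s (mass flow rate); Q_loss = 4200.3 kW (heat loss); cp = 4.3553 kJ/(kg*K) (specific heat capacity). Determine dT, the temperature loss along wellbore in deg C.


dT = Q_loss / (mdot * cp)
dT = 4200.3 / (48.221 * 4.3553)
dT = 19.99982 K
Convert (temperature difference, 1 K = 1 deg C): 19.99982 K = 19.99982 deg C
dT = 20.000 deg C


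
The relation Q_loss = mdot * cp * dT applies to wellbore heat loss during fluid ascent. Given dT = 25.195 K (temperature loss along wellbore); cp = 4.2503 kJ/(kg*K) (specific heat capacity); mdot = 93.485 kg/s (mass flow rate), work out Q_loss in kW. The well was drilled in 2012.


Q_loss = mdot * cp * dT
Q_loss = 93.485 * 4.2503 * 25.195
Q_loss = 10011 kW


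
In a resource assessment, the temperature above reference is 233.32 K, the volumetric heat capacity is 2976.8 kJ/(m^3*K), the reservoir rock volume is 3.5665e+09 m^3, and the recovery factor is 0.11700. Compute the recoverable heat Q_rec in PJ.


Step 1: Q_s = Vr*rhoc*dT/1e12 = 3.5665e+09*2976.8*233.32/1e12 = 2477.102 PJ
Step 2: Q_rec = Q_s * RF = 2477.102 * 0.117 = 289.82 PJ
Q_rec = 289.82 PJ


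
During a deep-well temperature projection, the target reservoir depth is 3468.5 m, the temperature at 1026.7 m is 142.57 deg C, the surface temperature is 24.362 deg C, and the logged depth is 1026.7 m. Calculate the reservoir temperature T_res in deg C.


Step 1: grad = (T_d1 - T_surf)/d1 * 1000 = (142.57 - 24.362)/1026.7 * 1000 = 115.1339 deg C/km
Step 2: T_res = T_surf + grad*d2/1000 = 24.362 + 115.1339*3468.5/1000 = 423.70 deg C
T_res = 423.70 deg C


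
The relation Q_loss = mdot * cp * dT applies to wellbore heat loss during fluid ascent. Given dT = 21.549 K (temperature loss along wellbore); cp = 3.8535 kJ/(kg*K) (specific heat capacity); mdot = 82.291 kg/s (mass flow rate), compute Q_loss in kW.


Q_loss = mdot * cp * dT
Q_loss = 82.291 * 3.8535 * 21.549
Q_loss = 6833.4 kW


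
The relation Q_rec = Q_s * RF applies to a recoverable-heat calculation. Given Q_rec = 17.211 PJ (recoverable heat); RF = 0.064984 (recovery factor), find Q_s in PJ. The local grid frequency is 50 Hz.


Q_s = Q_rec / RF
Q_s = 17.211 / 0.064984
Q_s = 264.85 PJ


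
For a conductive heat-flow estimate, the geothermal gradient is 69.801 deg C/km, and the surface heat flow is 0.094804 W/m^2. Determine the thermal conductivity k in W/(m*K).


k = q * 1000 / grad
k = 0.094804 * 1000 / 69.801
k = 1.3582 W/(m*K)


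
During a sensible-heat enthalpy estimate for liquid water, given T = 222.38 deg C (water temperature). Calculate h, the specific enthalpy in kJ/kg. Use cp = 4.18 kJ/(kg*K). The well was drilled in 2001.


h = cp * T
h = 4.18 * 222.38
h = 929.55 kJ/kg


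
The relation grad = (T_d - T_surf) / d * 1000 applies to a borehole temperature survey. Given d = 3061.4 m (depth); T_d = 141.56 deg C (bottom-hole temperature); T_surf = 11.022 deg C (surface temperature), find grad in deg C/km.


grad = (T_d - T_surf) / d * 1000
grad = (141.56 - 11.022) / 3061.4 * 1000
grad = 42.640 deg C/km


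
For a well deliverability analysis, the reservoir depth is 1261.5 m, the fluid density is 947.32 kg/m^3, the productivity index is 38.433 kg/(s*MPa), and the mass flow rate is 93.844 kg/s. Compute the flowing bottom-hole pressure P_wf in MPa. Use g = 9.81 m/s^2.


Step 1: P_i = rho*g*h/1e6 = 947.32*9.81*1261.5/1e6 = 11.72338 MPa
Step 2: P_wf = P_i - mdot/PI = 11.72338 - 93.844/38.433 = 9.2816 MPa
P_wf = 9.2816 MPa


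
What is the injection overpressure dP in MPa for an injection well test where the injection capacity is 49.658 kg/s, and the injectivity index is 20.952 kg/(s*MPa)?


dP = mdot * 1000 / II
dP = 49.658 * 1000 / 20.952
dP = 2370.084 kPa
Convert: 2370.084 kPa * 0.001 = 2.3701 MPa
dP = 2.3701 MPa


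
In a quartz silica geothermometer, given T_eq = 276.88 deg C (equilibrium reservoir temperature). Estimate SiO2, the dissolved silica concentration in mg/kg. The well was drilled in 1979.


SiO2 = 10^(5.19 - 1309/(T_eq + 273.15))
SiO2 = 10^(5.19 - 1309/(276.88 + 273.15))
SiO2 = 645.85 mg/kg


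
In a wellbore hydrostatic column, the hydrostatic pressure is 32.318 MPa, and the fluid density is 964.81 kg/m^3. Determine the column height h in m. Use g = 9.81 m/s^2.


h = P * 1e6 / (g * rho)
h = 32.318 * 1e6 / (9.81 * 964.81)
h = 3414.6 m


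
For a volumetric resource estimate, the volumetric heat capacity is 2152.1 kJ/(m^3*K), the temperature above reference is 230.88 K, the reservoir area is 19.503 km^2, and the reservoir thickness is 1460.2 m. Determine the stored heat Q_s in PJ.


Step 1: Vr = A*1e6*hr = 19.503*1e6*1460.2 = 2.847828e+10 m^3
Step 2: Q_s = Vr*rhoc*dT/1e12 = 2.847828e+10*2152.1*230.88/1e12 = 14150 PJ
Q_s = 14150 PJ


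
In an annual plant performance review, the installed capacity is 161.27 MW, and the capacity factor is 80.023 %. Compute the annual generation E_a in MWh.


E_a = CF / 100 * cap * 8760
E_a = 80.023 / 100 * 161.27 * 8760
E_a = 1.1305e+06 MWh


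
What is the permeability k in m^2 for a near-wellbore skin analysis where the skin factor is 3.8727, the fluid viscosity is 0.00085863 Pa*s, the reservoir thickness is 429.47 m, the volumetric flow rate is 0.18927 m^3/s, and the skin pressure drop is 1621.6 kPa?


k = S*q*mu / (2*pi*dP_s*1000*hr)
k = 3.8727*0.18927*0.00085863 / (2*pi*1621.6*1000*429.47)
k = 1.4383e-13 m^2


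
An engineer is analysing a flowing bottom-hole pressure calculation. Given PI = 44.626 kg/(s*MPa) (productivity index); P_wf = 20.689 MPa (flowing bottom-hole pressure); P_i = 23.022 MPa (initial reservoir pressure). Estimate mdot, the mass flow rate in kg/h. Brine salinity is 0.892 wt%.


mdot = (P_i - P_wf) * PI
mdot = (23.022 - 20.689) * 44.626
mdot = 104.1125 kg/s
Convert: 104.1125 kg/s * 3600.0 = 3.7480e+05 kg/h
mdot = 3.7480e+05 kg/h


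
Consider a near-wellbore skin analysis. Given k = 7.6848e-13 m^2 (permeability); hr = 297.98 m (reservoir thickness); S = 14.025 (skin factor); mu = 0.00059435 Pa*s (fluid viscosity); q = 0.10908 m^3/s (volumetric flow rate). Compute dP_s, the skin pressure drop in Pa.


dP_s = S * q * mu / (2*pi*k*hr) / 1000
dP_s = 14.025 * 0.10908 * 0.00059435 / (2*pi*7.6848e-13*297.98) / 1000
dP_s = 631.9616 kPa
Convert: 631.9616 kPa * 1000.0 = 6.3196e+05 Pa
dP_s = 6.3196e+05 Pa


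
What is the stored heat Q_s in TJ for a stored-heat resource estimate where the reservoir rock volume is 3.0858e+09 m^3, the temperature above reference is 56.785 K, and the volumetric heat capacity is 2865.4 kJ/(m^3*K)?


Q_s = Vr * rhoc * dT / 1e12
Q_s = 3.0858e+09 * 2865.4 * 56.785 / 1e12
Q_s = 502.0959 PJ
Convert: 502.0959 PJ * 1000.0 = 5.0210e+05 TJ
Q_s = 5.0210e+05 TJ


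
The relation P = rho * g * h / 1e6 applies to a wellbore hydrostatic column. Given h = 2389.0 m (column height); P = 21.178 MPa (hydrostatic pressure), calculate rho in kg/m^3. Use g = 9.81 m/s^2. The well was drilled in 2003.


rho = P * 1e6 / (g * h)
rho = 21.178 * 1e6 / (9.81 * 2389.0)
rho = 903.65 kg/m^3


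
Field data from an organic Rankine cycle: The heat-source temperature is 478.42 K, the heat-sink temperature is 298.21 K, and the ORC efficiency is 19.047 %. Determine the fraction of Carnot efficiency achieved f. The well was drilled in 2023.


f = (eta_orc/100) / (1 - Tc/Th)
f = (19.047/100) / (1 - 298.21/478.42)
f = 0.50566


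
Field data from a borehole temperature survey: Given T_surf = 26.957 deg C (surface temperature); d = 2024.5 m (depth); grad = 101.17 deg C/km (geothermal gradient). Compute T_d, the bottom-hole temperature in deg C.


T_d = T_surf + grad * d / 1000
T_d = 26.957 + 101.17 * 2024.5 / 1000
T_d = 231.78 deg C


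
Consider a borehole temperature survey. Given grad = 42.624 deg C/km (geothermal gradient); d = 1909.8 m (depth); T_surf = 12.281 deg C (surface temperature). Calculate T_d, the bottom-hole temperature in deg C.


T_d = T_surf + grad * d / 1000
T_d = 12.281 + 42.624 * 1909.8 / 1000
T_d = 93.684 deg C


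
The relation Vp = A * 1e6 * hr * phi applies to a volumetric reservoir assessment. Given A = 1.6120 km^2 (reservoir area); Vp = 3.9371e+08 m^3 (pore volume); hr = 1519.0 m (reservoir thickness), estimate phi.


phi = Vp / (A * 1e6 * hr)
phi = 3.9371e+08 / (1.6120 * 1e6 * 1519.0)
phi = 0.16079


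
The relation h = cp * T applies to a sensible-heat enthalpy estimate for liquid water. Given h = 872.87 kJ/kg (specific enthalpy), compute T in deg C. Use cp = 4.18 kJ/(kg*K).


T = h / cp
T = 872.87 / 4.18
T = 208.82 deg C


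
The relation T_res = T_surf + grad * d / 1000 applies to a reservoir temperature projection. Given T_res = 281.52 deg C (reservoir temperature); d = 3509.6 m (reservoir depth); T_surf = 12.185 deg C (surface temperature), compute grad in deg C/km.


grad = (T_res - T_surf) / d * 1000
grad = (281.52 - 12.185) / 3509.6 * 1000
grad = 76.742 deg C/km


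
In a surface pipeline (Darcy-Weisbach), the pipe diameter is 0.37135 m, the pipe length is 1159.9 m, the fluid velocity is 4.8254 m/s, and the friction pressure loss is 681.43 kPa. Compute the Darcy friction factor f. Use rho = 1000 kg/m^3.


f = dP*1000 / ((L/D)*(rho*vel^2/2))
f = 681.43*1000 / ((1159.9/0.37135)*(1000*4.8254^2/2))
f = 0.018739


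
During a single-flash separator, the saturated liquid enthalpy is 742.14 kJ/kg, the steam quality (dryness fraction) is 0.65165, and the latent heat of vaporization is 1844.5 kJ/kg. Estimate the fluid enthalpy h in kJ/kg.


h = hf + x * hfg
h = 742.14 + 0.65165 * 1844.5
h = 1944.1 kJ/kg


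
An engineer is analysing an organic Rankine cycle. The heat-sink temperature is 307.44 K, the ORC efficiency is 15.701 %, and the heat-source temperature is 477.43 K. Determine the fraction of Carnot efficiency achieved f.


f = (eta_orc/100) / (1 - Tc/Th)
f = (15.701/100) / (1 - 307.44/477.43)
f = 0.44097


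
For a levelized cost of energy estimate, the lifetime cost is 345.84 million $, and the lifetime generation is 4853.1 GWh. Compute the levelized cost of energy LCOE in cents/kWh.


LCOE = C_tot / E_tot * 100
LCOE = 345.84 / 4853.1 * 100
LCOE = 7.1262 cents/kWh


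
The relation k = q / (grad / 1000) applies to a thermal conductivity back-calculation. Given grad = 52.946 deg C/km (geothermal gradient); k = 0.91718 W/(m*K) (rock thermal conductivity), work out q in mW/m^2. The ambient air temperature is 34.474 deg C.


q = k * grad / 1000
q = 0.91718 * 52.946 / 1000
q = 0.04856101 W/m^2
Convert: 0.04856101 W/m^2 * 1000.0 = 48.561 mW/m^2
q = 48.561 mW/m^2


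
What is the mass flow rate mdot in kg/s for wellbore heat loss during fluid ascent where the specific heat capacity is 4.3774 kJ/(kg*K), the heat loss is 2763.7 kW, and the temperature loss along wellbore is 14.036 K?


mdot = Q_loss / (cp * dT)
mdot = 2763.7 / (4.3774 * 14.036)
mdot = 44.981 kg/s


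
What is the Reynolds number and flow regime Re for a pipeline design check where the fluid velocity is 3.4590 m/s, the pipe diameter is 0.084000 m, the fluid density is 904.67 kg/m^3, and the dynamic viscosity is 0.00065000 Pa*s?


Step 1: Re = rho*vel*D/mu = 904.67*3.459*0.084/0.00065 = 4.0440e+05
Step 2: Re = 4.0440e+05 > 4000, so flow is turbulent.
Re = 4.0440e+05 (turbulent)


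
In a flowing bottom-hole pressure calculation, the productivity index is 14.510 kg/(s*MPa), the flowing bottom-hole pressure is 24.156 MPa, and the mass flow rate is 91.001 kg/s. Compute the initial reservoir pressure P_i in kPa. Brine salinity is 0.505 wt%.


P_i = P_wf + mdot / PI
P_i = 24.156 + 91.001 / 14.510
P_i = 30.42761 MPa
Convert: 30.42761 MPa * 1000.0 = 30428 kPa
P_i = 30428 kPa


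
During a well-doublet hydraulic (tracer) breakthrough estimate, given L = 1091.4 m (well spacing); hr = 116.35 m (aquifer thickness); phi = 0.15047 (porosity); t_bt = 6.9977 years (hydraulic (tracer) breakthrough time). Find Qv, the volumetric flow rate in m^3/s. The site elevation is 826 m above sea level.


Qv = pi*hr*phi*L^2 / (3*t_bt*365.25*86400)
Qv = pi*116.35*0.15047*1091.4^2 / (3*6.9977*365.25*86400)
Qv = 0.098890 m^3/s


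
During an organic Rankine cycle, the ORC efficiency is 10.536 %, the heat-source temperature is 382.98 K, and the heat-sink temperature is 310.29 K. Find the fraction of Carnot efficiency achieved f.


f = (eta_orc/100) / (1 - Tc/Th)
f = (10.536/100) / (1 - 310.29/382.98)
f = 0.55511


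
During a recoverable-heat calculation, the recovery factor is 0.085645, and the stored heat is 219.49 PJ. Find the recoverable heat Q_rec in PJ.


Q_rec = Q_s * RF
Q_rec = 219.49 * 0.085645
Q_rec = 18.798 PJ


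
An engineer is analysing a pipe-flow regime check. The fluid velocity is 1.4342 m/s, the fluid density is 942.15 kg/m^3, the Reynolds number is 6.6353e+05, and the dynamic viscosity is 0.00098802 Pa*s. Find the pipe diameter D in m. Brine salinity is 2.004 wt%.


D = Re * mu / (rho * vel)
D = 6.6353e+05 * 0.00098802 / (942.15 * 1.4342)
D = 0.48517 m


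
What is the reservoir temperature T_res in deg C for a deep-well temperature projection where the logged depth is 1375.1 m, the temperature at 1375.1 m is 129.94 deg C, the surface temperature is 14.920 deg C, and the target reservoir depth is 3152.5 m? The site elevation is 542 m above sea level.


Step 1: grad = (T_d1 - T_surf)/d1 * 1000 = (129.94 - 14.92)/1375.1 * 1000 = 83.64483 deg C/km
Step 2: T_res = T_surf + grad*d2/1000 = 14.92 + 83.64483*3152.5/1000 = 278.61 deg C
T_res = 278.61 deg C


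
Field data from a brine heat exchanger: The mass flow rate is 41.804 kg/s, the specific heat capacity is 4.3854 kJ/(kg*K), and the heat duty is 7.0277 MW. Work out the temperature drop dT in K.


dT = Q * 1000 / (mdot * cp)
dT = 7.0277 * 1000 / (41.804 * 4.3854)
dT = 38.334 K


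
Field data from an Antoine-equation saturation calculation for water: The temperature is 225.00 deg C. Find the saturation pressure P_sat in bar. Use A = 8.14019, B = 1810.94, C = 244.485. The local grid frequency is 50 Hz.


P_sat = 10^(A - B/(C + T)) / 760 * 0.101325
P_sat = 10^(8.14019 - 1810.94/(244.485 + 225.00)) / 760 * 0.101325
P_sat = 2.557423 MPa
Convert: 2.557423 MPa * 10.0 = 25.574 bar
P_sat = 25.574 bar


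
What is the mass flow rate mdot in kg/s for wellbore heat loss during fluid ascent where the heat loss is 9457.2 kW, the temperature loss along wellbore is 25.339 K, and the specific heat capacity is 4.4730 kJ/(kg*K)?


mdot = Q_loss / (cp * dT)
mdot = 9457.2 / (4.4730 * 25.339)
mdot = 83.440 kg/s


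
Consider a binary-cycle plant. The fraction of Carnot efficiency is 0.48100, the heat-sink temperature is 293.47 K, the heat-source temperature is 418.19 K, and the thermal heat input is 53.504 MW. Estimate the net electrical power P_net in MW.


Step 1: eta = (1 - Tc/Th)*f = (1 - 293.47/418.19)*0.481 = 0.1434523
Step 2: P_net = eta * Q_in = 0.1434523 * 53.504 = 7.6753 MW
P_net = 7.6753 MW


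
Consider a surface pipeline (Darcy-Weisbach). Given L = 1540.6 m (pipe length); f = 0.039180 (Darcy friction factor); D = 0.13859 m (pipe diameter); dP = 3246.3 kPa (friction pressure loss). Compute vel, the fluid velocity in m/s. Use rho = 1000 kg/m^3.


vel = sqrt(dP*1000*2*D / (f*L*rho))
vel = sqrt(3246.3*1000*2*0.13859 / (0.039180*1540.6*1000))
vel = 3.8610 m/s


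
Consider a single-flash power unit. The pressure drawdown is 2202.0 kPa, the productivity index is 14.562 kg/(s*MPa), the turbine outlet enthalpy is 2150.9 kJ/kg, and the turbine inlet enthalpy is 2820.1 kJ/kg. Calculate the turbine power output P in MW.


Step 1: mdot = PI * dP / 1000 = 14.562 * 2202.0 / 1000 = 32.06552 kg/s
Step 2: P = mdot*(h_in - h_out)/1000 = 32.06552*(2820.1 - 2150.9)/1000 = 21.458 MW
P = 21.458 MW


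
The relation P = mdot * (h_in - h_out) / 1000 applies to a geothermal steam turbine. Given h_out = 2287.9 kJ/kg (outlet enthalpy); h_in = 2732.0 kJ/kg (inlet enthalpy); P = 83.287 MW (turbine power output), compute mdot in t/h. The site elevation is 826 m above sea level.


mdot = P * 1000 / (h_in - h_out)
mdot = 83.287 * 1000 / (2732.0 - 2287.9)
mdot = 187.5411 kg/s
Convert: 187.5411 kg/s * 3.6 = 675.15 t/h
mdot = 675.15 t/h


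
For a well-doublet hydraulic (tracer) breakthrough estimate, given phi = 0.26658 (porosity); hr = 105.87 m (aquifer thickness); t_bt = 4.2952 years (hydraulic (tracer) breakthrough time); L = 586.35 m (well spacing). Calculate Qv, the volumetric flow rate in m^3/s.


Qv = pi*hr*phi*L^2 / (3*t_bt*365.25*86400)
Qv = pi*105.87*0.26658*586.35^2 / (3*4.2952*365.25*86400)
Qv = 0.074964 m^3/s


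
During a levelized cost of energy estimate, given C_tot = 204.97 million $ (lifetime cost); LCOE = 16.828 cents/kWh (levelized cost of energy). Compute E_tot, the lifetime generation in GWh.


E_tot = C_tot / LCOE * 100
E_tot = 204.97 / 16.828 * 100
E_tot = 1218.0 GWh


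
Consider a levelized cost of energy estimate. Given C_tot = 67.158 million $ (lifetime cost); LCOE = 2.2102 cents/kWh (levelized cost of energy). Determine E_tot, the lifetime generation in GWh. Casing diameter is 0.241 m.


E_tot = C_tot / LCOE * 100
E_tot = 67.158 / 2.2102 * 100
E_tot = 3038.5 GWh


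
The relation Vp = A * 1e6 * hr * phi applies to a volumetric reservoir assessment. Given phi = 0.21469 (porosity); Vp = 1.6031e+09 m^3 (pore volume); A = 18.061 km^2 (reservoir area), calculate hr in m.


hr = Vp / (A * 1e6 * phi)
hr = 1.6031e+09 / (18.061 * 1e6 * 0.21469)
hr = 413.43 m


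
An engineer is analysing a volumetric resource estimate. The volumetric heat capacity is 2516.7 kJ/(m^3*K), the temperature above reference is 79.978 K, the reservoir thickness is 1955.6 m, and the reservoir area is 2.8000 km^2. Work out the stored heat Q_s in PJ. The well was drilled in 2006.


Step 1: Vr = A*1e6*hr = 2.8*1e6*1955.6 = 5.475680e+09 m^3
Step 2: Q_s = Vr*rhoc*dT/1e12 = 5.475680e+09*2516.7*79.978/1e12 = 1102.1 PJ
Q_s = 1102.1 PJ


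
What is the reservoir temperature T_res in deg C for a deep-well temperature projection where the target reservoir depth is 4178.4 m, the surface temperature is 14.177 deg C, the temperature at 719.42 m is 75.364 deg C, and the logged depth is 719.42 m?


Step 1: grad = (T_d1 - T_surf)/d1 * 1000 = (75.364 - 14.177)/719.42 * 1000 = 85.05046 deg C/km
Step 2: T_res = T_surf + grad*d2/1000 = 14.177 + 85.05046*4178.4/1000 = 369.55 deg C
T_res = 369.55 deg C


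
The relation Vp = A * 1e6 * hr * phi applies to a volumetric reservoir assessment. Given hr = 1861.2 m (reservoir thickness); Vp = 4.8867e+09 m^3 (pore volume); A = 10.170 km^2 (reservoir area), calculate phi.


phi = Vp / (A * 1e6 * hr)
phi = 4.8867e+09 / (10.170 * 1e6 * 1861.2)
phi = 0.25817


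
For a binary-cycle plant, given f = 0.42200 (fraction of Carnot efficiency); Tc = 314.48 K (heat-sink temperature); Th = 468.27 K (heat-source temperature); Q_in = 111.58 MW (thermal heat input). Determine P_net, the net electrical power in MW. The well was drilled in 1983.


Step 1: eta = (1 - Tc/Th)*f = (1 - 314.48/468.27)*0.422 = 0.1385939
Step 2: P_net = eta * Q_in = 0.1385939 * 111.58 = 15.464 MW
P_net = 15.464 MW


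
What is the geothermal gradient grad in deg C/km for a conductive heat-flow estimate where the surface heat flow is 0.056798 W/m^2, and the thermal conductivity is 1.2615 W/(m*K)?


grad = q * 1000 / k
grad = 0.056798 * 1000 / 1.2615
grad = 45.024 deg C/km


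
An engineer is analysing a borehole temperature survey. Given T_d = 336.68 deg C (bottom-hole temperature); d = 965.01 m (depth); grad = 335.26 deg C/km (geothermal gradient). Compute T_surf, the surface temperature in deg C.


T_surf = T_d - grad * d / 1000
T_surf = 336.68 - 335.26 * 965.01 / 1000
T_surf = 13.151 deg C


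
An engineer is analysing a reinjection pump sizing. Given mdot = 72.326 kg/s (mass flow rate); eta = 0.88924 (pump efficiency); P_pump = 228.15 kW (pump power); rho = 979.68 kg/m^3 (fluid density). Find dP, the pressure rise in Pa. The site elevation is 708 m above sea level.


dP = P_pump * rho * eta / mdot
dP = 228.15 * 979.68 * 0.88924 / 72.326
dP = 2748.079 kPa
Convert: 2748.079 kPa * 1000.0 = 2.7481e+06 Pa
dP = 2.7481e+06 Pa


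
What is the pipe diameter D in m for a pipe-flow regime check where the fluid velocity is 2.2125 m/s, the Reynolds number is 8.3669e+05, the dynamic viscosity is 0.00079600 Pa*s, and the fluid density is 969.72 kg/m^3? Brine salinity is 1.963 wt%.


D = Re * mu / (rho * vel)
D = 8.3669e+05 * 0.00079600 / (969.72 * 2.2125)
D = 0.31042 m


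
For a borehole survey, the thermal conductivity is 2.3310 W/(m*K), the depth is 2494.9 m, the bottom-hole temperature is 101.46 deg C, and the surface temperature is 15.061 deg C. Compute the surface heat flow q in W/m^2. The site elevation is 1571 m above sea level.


Step 1: grad = (T_d - T_surf)/d * 1000 = (101.46 - 15.061)/2494.9 * 1000 = 34.63025 deg C/km
Step 2: q = k * grad / 1000 = 2.331 * 34.63025 / 1000 = 0.080723 W/m^2
q = 0.080723 W/m^2


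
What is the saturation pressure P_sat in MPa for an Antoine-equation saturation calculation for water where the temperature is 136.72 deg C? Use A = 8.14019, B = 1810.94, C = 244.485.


P_sat = 10^(A - B/(C + T)) / 760 * 0.101325
P_sat = 10^(8.14019 - 1810.94/(244.485 + 136.72)) / 760 * 0.101325
P_sat = 0.32698 MPa


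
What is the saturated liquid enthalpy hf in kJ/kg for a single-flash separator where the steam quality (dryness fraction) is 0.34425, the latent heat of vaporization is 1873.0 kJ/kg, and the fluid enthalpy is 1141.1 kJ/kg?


hf = h - x * hfg
hf = 1141.1 - 0.34425 * 1873.0
hf = 496.32 kJ/kg
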